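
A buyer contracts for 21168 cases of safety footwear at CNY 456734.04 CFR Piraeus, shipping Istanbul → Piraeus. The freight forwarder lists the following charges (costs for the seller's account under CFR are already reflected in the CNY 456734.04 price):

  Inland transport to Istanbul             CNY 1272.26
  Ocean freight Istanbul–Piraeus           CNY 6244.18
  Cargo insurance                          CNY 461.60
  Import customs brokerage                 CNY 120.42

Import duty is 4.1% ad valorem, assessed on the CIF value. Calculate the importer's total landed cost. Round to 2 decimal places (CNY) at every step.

Total landed cost: CNY 476061.08

CFR: the seller pays costs through ocean freight to the destination port, but not insurance.
Already in the invoice (seller's account under CFR): inland to port, freight — exclude.
CIF value = CFR price + insurance = 456734.04 + 461.60 = 457195.64
Import duty = 457195.64 × 4.1% = 18745.02
Buyer bears: insurance 461.60 + brokerage 120.42 + duty 18745.02 = 19327.04
Landed cost = invoice 456734.04 + 19327.04 = 476061.08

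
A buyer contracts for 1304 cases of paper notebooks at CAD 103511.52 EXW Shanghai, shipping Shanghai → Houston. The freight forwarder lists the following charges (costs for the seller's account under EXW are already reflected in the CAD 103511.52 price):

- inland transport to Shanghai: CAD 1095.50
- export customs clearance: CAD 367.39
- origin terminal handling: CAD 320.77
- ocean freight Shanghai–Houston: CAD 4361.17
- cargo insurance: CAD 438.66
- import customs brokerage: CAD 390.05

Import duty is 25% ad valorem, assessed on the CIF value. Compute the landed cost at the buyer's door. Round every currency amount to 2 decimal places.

EXW: the seller makes goods available at their premises; the buyer bears all onward costs.
CIF value = EXW price + inland to port + export clearance + origin terminal + freight + insurance = 103511.52 + 1095.50 + 367.39 + 320.77 + 4361.17 + 438.66 = 110095.01
Import duty = 110095.01 × 25% = 27523.75
Buyer bears: inland to port 1095.50 + export clearance 367.39 + origin terminal 320.77 + freight 4361.17 + insurance 438.66 + brokerage 390.05 + duty 27523.75 = 34497.29
Landed cost = invoice 103511.52 + 34497.29 = 138008.81

Total landed cost: CAD 138008.81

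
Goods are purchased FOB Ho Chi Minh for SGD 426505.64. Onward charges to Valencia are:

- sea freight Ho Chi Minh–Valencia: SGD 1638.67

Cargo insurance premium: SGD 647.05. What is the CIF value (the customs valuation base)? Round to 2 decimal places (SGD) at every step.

CIF = FOB price + freight + insurance
CIF = 426505.64 + 1638.67 + 647.05 = 428791.36

CIF value: SGD 428791.36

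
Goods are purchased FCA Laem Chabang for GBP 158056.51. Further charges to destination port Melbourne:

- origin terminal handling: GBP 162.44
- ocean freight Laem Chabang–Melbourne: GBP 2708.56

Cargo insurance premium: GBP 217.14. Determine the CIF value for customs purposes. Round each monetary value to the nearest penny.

CIF = FCA price + pre-shipment costs + freight + insurance
CIF = 158056.51 + 162.44 + 2708.56 + 217.14 = 161144.65

CIF value: GBP 161144.65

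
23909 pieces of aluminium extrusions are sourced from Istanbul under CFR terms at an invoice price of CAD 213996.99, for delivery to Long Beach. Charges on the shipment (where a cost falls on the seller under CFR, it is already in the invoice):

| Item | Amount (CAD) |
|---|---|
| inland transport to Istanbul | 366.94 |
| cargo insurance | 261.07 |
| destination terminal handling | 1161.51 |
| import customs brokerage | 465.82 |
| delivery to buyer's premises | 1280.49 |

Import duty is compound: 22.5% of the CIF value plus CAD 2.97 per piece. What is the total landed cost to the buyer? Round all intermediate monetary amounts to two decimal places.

Total landed cost: CAD 336383.67

CFR: the seller pays costs through ocean freight to the destination port, but not insurance.
Already in the invoice (seller's account under CFR): inland to port — exclude.
CIF value = CFR price + insurance = 213996.99 + 261.07 = 214258.06
Ad valorem component: 214258.06 × 22.5% = 48208.06
Specific component: 23909 × 2.97 = 71009.73
Import duty = 48208.06 + 71009.73 = 119217.79
Buyer bears: insurance 261.07 + destination terminal 1161.51 + brokerage 465.82 + delivery 1280.49 + duty 119217.79 = 122386.68
Landed cost = invoice 213996.99 + 122386.68 = 336383.67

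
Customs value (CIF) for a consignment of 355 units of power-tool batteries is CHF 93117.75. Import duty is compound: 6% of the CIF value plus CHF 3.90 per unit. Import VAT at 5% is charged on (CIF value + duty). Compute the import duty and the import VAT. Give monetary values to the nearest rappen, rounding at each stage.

Ad valorem component: 93117.75 × 6% = 5587.07
Specific component: 355 × 3.90 = 1384.50
Import duty = 5587.07 + 1384.50 = 6971.57
VAT base = CIF + duty = 93117.75 + 6971.57 = 100089.32
Import VAT = 100089.32 × 5% = 5004.47

Import duty: CHF 6971.57; import VAT: CHF 5004.47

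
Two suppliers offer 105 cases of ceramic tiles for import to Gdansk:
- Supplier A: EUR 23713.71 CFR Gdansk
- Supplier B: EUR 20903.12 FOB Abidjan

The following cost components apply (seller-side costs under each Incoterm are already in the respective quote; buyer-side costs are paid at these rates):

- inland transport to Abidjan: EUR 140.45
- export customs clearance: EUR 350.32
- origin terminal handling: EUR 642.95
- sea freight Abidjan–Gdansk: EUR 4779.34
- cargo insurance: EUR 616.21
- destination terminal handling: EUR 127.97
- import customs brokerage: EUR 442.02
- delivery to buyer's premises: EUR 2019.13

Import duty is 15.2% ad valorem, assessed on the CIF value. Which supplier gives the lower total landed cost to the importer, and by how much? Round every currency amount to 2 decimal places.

Supplier A (CFR):
CIF value = CFR price + insurance = 23713.71 + 616.21 = 24329.92
Import duty = 24329.92 × 15.2% = 3698.15
Buyer bears (A): 616.21 + 127.97 + 442.02 + 2019.13 = 3205.33
Landed cost (A) = invoice 23713.71 + 3205.33 + duty 3698.15 = 30617.19
Supplier B (FOB):
CIF value = FOB price + freight + insurance = 20903.12 + 4779.34 + 616.21 = 26298.67
Import duty = 26298.67 × 15.2% = 3997.40
Buyer bears (B): 4779.34 + 616.21 + 127.97 + 442.02 + 2019.13 = 7984.67
Landed cost (B) = invoice 20903.12 + 7984.67 + duty 3997.40 = 32885.19
Difference = |30617.19 − 32885.19| = 2268.00

Supplier A is cheaper by EUR 2268.00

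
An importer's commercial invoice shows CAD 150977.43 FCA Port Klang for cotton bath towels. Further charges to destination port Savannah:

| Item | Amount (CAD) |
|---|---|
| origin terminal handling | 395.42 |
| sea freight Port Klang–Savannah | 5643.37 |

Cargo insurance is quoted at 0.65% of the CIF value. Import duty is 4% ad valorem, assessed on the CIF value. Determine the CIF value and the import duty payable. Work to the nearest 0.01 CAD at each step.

Let C be the CIF value. C = FCA price + pre-shipment costs + freight + 0.65% × C
C − 0.65% × C = 150977.43 + 395.42 + 5643.37
0.9935 × C = 157016.22
C = 157016.22 / 0.9935 = 158043.50
Insurance premium = 0.65% × 158043.50 = 1027.28
Import duty = 158043.50 × 4% = 6321.74

CIF value: CAD 158043.50; import duty: CAD 6321.74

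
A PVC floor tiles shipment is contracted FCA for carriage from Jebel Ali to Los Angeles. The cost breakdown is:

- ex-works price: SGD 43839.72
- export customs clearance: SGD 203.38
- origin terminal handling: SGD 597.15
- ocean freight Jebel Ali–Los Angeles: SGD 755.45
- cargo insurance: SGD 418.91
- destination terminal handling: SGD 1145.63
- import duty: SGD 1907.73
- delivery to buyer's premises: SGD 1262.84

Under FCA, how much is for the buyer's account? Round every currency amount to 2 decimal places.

Buyer's account: SGD 6087.71

FCA: the seller delivers export-cleared goods to the carrier; the buyer bears costs from that point.
Seller's account: goods 43839.72 + export clearance 203.38 = 44043.10
Buyer's account: origin terminal 597.15 + freight 755.45 + insurance 418.91 + destination terminal 1145.63 + duty 1907.73 + delivery 1262.84 = 6087.71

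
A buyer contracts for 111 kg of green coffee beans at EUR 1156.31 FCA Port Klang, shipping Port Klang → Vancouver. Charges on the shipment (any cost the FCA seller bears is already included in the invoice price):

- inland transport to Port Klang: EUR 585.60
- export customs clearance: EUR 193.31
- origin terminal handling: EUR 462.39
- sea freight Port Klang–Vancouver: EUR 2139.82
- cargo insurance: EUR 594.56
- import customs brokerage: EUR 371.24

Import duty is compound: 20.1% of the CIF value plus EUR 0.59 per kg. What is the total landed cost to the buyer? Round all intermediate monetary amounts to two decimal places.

FCA: the seller delivers export-cleared goods to the carrier; the buyer bears costs from that point.
Already in the invoice (seller's account under FCA): inland to port, export clearance — exclude.
CIF value = FCA price + origin terminal + freight + insurance = 1156.31 + 462.39 + 2139.82 + 594.56 = 4353.08
Ad valorem component: 4353.08 × 20.1% = 874.97
Specific component: 111 × 0.59 = 65.49
Import duty = 874.97 + 65.49 = 940.46
Buyer bears: origin terminal 462.39 + freight 2139.82 + insurance 594.56 + brokerage 371.24 + duty 940.46 = 4508.47
Landed cost = invoice 1156.31 + 4508.47 = 5664.78

Total landed cost: EUR 5664.78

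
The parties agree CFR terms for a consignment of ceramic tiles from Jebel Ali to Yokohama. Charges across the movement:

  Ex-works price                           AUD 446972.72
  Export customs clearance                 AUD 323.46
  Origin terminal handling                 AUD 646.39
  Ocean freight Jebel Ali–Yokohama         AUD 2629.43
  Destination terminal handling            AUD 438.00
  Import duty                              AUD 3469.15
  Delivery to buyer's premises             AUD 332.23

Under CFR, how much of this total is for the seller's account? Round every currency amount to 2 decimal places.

CFR: the seller pays costs through ocean freight to the destination port, but not insurance.
Seller's account: goods 446972.72 + export clearance 323.46 + origin terminal 646.39 + freight 2629.43 = 450572.00
Buyer's account: destination terminal 438.00 + duty 3469.15 + delivery 332.23 = 4239.38

Seller's account: AUD 450572.00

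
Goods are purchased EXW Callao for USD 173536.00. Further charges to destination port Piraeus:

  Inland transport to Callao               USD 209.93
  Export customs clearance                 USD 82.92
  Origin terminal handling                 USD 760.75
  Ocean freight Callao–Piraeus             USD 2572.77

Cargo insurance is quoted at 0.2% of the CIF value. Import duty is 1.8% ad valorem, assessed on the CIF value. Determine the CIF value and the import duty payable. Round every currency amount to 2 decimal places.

Let C be the CIF value. C = EXW price + pre-shipment costs + freight + 0.2% × C
C − 0.2% × C = 173536.00 + 209.93 + 82.92 + 760.75 + 2572.77
0.998 × C = 177162.37
C = 177162.37 / 0.998 = 177517.40
Insurance premium = 0.2% × 177517.40 = 355.03
Import duty = 177517.40 × 1.8% = 3195.31

CIF value: USD 177517.40; import duty: USD 3195.31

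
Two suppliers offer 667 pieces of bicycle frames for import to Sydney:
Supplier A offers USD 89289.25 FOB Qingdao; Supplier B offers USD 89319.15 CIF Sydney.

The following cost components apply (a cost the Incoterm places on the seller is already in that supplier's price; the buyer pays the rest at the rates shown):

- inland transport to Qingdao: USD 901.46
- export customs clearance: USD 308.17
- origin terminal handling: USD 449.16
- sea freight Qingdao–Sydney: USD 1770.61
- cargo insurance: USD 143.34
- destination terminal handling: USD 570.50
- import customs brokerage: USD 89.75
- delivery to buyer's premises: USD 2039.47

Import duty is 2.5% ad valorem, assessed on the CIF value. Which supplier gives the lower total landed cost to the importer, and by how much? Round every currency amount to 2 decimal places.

Supplier B is cheaper by USD 1931.15

Supplier A (FOB):
CIF value = FOB price + freight + insurance = 89289.25 + 1770.61 + 143.34 = 91203.20
Import duty = 91203.20 × 2.5% = 2280.08
Buyer bears (A): 1770.61 + 143.34 + 570.50 + 89.75 + 2039.47 = 4613.67
Landed cost (A) = invoice 89289.25 + 4613.67 + duty 2280.08 = 96183.00
Supplier B (CIF):
The CIF price already equals the CIF value: 89319.15
Import duty = 89319.15 × 2.5% = 2232.98
Buyer bears (B): 570.50 + 89.75 + 2039.47 = 2699.72
Landed cost (B) = invoice 89319.15 + 2699.72 + duty 2232.98 = 94251.85
Difference = |96183.00 − 94251.85| = 1931.15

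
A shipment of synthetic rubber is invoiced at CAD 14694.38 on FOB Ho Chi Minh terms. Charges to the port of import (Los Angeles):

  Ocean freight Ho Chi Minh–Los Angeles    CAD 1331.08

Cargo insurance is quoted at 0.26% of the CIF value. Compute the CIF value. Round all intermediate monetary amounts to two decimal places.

CIF value: CAD 16067.23

Let C be the CIF value. C = FOB price + freight + 0.26% × C
C − 0.26% × C = 14694.38 + 1331.08
0.9974 × C = 16025.46
C = 16025.46 / 0.9974 = 16067.23
Insurance premium = 0.26% × 16067.23 = 41.77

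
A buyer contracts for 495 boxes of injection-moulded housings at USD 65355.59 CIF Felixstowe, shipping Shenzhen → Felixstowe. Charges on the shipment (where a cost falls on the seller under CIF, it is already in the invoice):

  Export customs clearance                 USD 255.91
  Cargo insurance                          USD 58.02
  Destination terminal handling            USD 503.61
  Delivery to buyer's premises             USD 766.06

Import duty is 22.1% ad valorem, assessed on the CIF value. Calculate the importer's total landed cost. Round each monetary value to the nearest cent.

Total landed cost: USD 81068.85

CIF: the seller pays costs through ocean freight and marine insurance to the destination port.
Already in the invoice (seller's account under CIF): export clearance, insurance — exclude.
The CIF price already equals the CIF value: 65355.59
Import duty = 65355.59 × 22.1% = 14443.59
Buyer bears: destination terminal 503.61 + delivery 766.06 + duty 14443.59 = 15713.26
Landed cost = invoice 65355.59 + 15713.26 = 81068.85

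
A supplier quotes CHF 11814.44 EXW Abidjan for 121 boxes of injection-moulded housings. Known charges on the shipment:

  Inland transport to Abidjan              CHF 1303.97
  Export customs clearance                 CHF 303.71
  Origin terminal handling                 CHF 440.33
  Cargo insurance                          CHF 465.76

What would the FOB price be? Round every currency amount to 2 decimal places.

FOB price: CHF 13862.45

Not relevant to the conversion: insurance — on the buyer under both terms; not part of either seller's price.
From EXW to FOB, the seller additionally bears: inland to port, export clearance, origin terminal.
FOB price = 11814.44 + 1303.97 + 303.71 + 440.33 = 13862.45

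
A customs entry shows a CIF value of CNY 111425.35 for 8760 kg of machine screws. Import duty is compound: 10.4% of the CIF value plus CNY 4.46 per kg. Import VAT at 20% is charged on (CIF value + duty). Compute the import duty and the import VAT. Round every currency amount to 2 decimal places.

Import duty: CNY 50657.84; import VAT: CNY 32416.64

Ad valorem component: 111425.35 × 10.4% = 11588.24
Specific component: 8760 × 4.46 = 39069.60
Import duty = 11588.24 + 39069.60 = 50657.84
VAT base = CIF + duty = 111425.35 + 50657.84 = 162083.19
Import VAT = 162083.19 × 20% = 32416.64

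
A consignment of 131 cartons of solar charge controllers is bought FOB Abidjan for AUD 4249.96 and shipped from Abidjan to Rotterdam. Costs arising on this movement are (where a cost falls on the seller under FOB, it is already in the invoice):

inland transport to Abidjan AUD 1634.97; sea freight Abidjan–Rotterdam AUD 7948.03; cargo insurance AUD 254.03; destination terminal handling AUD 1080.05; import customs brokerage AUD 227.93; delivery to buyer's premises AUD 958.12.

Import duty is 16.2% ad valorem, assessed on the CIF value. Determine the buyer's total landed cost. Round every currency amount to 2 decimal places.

FOB: the seller bears costs until goods are on board at the origin port; the buyer bears freight, insurance and all costs thereafter.
Already in the invoice (seller's account under FOB): inland to port — exclude.
CIF value = FOB price + freight + insurance = 4249.96 + 7948.03 + 254.03 = 12452.02
Import duty = 12452.02 × 16.2% = 2017.23
Buyer bears: freight 7948.03 + insurance 254.03 + destination terminal 1080.05 + brokerage 227.93 + delivery 958.12 + duty 2017.23 = 12485.39
Landed cost = invoice 4249.96 + 12485.39 = 16735.35

Total landed cost: AUD 16735.35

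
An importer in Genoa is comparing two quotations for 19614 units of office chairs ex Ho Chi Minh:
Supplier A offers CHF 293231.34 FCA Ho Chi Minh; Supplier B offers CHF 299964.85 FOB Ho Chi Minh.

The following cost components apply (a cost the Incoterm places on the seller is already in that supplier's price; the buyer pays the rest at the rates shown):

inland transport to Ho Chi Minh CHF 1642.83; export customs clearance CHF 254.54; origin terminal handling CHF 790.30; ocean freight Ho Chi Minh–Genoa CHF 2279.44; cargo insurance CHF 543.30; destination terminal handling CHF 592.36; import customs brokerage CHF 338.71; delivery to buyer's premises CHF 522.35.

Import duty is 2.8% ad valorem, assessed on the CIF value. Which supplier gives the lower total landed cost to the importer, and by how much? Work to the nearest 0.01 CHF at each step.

Supplier A is cheaper by CHF 6109.62

Supplier A (FCA):
CIF value = FCA price + origin terminal + freight + insurance = 293231.34 + 790.30 + 2279.44 + 543.30 = 296844.38
Import duty = 296844.38 × 2.8% = 8311.64
Buyer bears (A): 790.30 + 2279.44 + 543.30 + 592.36 + 338.71 + 522.35 = 5066.46
Landed cost (A) = invoice 293231.34 + 5066.46 + duty 8311.64 = 306609.44
Supplier B (FOB):
CIF value = FOB price + freight + insurance = 299964.85 + 2279.44 + 543.30 = 302787.59
Import duty = 302787.59 × 2.8% = 8478.05
Buyer bears (B): 2279.44 + 543.30 + 592.36 + 338.71 + 522.35 = 4276.16
Landed cost (B) = invoice 299964.85 + 4276.16 + duty 8478.05 = 312719.06
Difference = |306609.44 − 312719.06| = 6109.62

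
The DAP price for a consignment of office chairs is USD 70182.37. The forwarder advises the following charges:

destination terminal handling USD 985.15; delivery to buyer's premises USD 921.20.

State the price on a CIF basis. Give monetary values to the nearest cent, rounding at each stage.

CIF price: USD 68276.02

From DAP to CIF, the seller no longer bears: destination terminal, delivery.
CIF price = 70182.37 − 985.15 − 921.20 = 68276.02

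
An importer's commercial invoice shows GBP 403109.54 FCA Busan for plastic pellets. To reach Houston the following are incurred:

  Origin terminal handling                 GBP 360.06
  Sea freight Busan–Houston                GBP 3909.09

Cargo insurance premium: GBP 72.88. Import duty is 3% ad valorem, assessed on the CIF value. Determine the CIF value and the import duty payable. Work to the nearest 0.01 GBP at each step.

CIF = FCA price + pre-shipment costs + freight + insurance
CIF = 403109.54 + 360.06 + 3909.09 + 72.88 = 407451.57
Import duty = 407451.57 × 3% = 12223.55

CIF value: GBP 407451.57; import duty: GBP 12223.55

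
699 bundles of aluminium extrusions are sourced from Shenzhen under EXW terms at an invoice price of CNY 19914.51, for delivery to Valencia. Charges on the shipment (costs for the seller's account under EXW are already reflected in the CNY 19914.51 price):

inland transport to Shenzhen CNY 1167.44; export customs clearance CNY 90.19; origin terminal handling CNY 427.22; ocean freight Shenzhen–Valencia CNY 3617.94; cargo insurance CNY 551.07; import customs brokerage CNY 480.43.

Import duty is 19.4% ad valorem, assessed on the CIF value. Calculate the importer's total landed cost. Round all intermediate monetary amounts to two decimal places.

EXW: the seller makes goods available at their premises; the buyer bears all onward costs.
CIF value = EXW price + inland to port + export clearance + origin terminal + freight + insurance = 19914.51 + 1167.44 + 90.19 + 427.22 + 3617.94 + 551.07 = 25768.37
Import duty = 25768.37 × 19.4% = 4999.06
Buyer bears: inland to port 1167.44 + export clearance 90.19 + origin terminal 427.22 + freight 3617.94 + insurance 551.07 + brokerage 480.43 + duty 4999.06 = 11333.35
Landed cost = invoice 19914.51 + 11333.35 = 31247.86

Total landed cost: CNY 31247.86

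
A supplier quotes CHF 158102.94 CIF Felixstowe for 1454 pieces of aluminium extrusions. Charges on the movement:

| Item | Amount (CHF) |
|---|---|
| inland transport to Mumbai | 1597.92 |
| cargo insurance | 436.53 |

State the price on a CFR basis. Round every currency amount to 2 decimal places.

CFR price: CHF 157666.41

Not relevant to the conversion: inland to port — on the seller under both CIF and CFR; already in the CIF price and stays in the CFR price.
From CIF to CFR, the seller no longer bears: insurance.
CFR price = 158102.94 − 436.53 = 157666.41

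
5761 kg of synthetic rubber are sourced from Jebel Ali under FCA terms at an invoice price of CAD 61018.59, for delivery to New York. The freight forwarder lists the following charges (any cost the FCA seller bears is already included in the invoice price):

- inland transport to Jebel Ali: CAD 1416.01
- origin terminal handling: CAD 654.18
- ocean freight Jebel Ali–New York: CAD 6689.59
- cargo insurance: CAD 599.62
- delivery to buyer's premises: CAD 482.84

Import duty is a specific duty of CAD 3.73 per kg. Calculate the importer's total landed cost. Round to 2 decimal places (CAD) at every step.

Total landed cost: CAD 90933.35

FCA: the seller delivers export-cleared goods to the carrier; the buyer bears costs from that point.
Already in the invoice (seller's account under FCA): inland to port — exclude.
CIF value = FCA price + origin terminal + freight + insurance = 61018.59 + 654.18 + 6689.59 + 599.62 = 68961.98
Import duty = 5761 × 3.73 = 21488.53
Buyer bears: origin terminal 654.18 + freight 6689.59 + insurance 599.62 + delivery 482.84 + duty 21488.53 = 29914.76
Landed cost = invoice 61018.59 + 29914.76 = 90933.35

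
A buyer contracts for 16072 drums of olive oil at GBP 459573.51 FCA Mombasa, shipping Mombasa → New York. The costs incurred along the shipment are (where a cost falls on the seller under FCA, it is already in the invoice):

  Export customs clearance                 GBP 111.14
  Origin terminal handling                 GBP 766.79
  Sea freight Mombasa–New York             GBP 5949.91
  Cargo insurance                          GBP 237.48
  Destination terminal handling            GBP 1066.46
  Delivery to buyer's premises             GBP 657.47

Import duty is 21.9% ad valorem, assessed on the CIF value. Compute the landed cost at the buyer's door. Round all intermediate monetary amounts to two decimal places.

Total landed cost: GBP 570421.18

FCA: the seller delivers export-cleared goods to the carrier; the buyer bears costs from that point.
Already in the invoice (seller's account under FCA): export clearance — exclude.
CIF value = FCA price + origin terminal + freight + insurance = 459573.51 + 766.79 + 5949.91 + 237.48 = 466527.69
Import duty = 466527.69 × 21.9% = 102169.56
Buyer bears: origin terminal 766.79 + freight 5949.91 + insurance 237.48 + destination terminal 1066.46 + delivery 657.47 + duty 102169.56 = 110847.67
Landed cost = invoice 459573.51 + 110847.67 = 570421.18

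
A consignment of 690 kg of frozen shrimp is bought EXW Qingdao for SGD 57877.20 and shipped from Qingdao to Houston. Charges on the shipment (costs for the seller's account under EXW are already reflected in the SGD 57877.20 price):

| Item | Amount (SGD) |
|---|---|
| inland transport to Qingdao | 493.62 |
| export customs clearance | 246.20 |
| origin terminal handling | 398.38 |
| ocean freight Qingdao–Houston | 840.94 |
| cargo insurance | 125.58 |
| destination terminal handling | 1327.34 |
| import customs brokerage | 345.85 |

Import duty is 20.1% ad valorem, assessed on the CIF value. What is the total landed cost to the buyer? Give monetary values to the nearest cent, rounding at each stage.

Total landed cost: SGD 73711.48

EXW: the seller makes goods available at their premises; the buyer bears all onward costs.
CIF value = EXW price + inland to port + export clearance + origin terminal + freight + insurance = 57877.20 + 493.62 + 246.20 + 398.38 + 840.94 + 125.58 = 59981.92
Import duty = 59981.92 × 20.1% = 12056.37
Buyer bears: inland to port 493.62 + export clearance 246.20 + origin terminal 398.38 + freight 840.94 + insurance 125.58 + destination terminal 1327.34 + brokerage 345.85 + duty 12056.37 = 15834.28
Landed cost = invoice 57877.20 + 15834.28 = 73711.48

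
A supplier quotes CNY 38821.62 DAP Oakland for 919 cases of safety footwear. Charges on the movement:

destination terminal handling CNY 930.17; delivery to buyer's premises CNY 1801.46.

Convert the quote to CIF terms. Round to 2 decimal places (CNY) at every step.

CIF price: CNY 36089.99

From DAP to CIF, the seller no longer bears: destination terminal, delivery.
CIF price = 38821.62 − 930.17 − 1801.46 = 36089.99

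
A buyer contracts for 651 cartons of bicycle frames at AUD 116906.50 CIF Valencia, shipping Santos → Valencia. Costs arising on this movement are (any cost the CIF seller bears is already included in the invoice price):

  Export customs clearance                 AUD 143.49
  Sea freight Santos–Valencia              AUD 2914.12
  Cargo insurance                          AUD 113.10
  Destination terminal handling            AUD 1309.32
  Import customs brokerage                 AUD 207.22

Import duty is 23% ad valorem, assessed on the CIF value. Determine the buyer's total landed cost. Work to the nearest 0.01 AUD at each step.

CIF: the seller pays costs through ocean freight and marine insurance to the destination port.
Already in the invoice (seller's account under CIF): export clearance, freight, insurance — exclude.
The CIF price already equals the CIF value: 116906.50
Import duty = 116906.50 × 23% = 26888.50
Buyer bears: destination terminal 1309.32 + brokerage 207.22 + duty 26888.50 = 28405.04
Landed cost = invoice 116906.50 + 28405.04 = 145311.54

Total landed cost: AUD 145311.54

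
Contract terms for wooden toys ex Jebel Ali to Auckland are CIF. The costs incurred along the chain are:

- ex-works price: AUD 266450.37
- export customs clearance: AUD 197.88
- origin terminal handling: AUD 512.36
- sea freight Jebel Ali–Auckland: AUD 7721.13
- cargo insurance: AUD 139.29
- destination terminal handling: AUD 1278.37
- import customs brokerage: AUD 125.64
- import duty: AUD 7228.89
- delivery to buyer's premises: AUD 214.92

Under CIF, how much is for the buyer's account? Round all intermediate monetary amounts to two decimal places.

Buyer's account: AUD 8847.82

CIF: the seller pays costs through ocean freight and marine insurance to the destination port.
Seller's account: goods 266450.37 + export clearance 197.88 + origin terminal 512.36 + freight 7721.13 + insurance 139.29 = 275021.03
Buyer's account: destination terminal 1278.37 + brokerage 125.64 + duty 7228.89 + delivery 214.92 = 8847.82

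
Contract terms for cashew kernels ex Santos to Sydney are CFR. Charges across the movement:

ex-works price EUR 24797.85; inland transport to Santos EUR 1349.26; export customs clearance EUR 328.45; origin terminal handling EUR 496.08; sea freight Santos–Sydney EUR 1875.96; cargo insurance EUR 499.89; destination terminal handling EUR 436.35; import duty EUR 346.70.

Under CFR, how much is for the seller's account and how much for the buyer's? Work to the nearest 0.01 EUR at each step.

Seller: EUR 28847.60; buyer: EUR 1282.94

CFR: the seller pays costs through ocean freight to the destination port, but not insurance.
Seller's account: goods 24797.85 + inland to port 1349.26 + export clearance 328.45 + origin terminal 496.08 + freight 1875.96 = 28847.60
Buyer's account: insurance 499.89 + destination terminal 436.35 + duty 346.70 = 1282.94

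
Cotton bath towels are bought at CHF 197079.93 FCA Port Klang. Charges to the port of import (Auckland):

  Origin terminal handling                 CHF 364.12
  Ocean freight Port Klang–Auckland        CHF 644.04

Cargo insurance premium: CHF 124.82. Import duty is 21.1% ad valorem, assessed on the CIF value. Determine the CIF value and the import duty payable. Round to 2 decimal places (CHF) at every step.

CIF = FCA price + pre-shipment costs + freight + insurance
CIF = 197079.93 + 364.12 + 644.04 + 124.82 = 198212.91
Import duty = 198212.91 × 21.1% = 41822.92

CIF value: CHF 198212.91; import duty: CHF 41822.92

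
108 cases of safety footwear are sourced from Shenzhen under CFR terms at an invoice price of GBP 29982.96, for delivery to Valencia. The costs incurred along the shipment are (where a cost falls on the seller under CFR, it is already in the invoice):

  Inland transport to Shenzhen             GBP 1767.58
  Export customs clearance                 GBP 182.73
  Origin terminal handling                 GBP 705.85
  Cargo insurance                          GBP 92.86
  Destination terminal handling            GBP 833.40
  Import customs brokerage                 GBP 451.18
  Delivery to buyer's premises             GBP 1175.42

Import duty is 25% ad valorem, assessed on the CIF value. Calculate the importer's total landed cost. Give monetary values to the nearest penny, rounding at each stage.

CFR: the seller pays costs through ocean freight to the destination port, but not insurance.
Already in the invoice (seller's account under CFR): inland to port, export clearance, origin terminal — exclude.
CIF value = CFR price + insurance = 29982.96 + 92.86 = 30075.82
Import duty = 30075.82 × 25% = 7518.96
Buyer bears: insurance 92.86 + destination terminal 833.40 + brokerage 451.18 + delivery 1175.42 + duty 7518.96 = 10071.82
Landed cost = invoice 29982.96 + 10071.82 = 40054.78

Total landed cost: GBP 40054.78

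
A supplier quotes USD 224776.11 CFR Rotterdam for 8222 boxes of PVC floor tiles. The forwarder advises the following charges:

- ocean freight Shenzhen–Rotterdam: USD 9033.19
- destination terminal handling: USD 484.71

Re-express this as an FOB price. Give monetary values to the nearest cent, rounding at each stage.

Not relevant to the conversion: destination terminal — on the buyer under both terms; not part of either seller's price.
From CFR to FOB, the seller no longer bears: freight.
FOB price = 224776.11 − 9033.19 = 215742.92

FOB price: USD 215742.92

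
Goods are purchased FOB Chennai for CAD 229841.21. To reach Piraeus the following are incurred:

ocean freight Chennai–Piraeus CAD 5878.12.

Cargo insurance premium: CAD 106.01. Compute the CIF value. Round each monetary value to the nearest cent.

CIF value: CAD 235825.34

CIF = FOB price + freight + insurance
CIF = 229841.21 + 5878.12 + 106.01 = 235825.34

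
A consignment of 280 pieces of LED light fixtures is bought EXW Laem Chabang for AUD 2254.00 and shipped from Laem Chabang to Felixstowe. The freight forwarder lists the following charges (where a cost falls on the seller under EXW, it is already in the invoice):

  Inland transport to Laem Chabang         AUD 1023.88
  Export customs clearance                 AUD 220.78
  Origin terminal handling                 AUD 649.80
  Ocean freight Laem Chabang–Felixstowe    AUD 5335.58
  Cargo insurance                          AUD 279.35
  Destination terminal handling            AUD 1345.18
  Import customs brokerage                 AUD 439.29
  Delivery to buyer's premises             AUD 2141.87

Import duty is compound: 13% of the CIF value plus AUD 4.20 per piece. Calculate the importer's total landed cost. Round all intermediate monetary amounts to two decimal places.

Total landed cost: AUD 16134.97

EXW: the seller makes goods available at their premises; the buyer bears all onward costs.
CIF value = EXW price + inland to port + export clearance + origin terminal + freight + insurance = 2254.00 + 1023.88 + 220.78 + 649.80 + 5335.58 + 279.35 = 9763.39
Ad valorem component: 9763.39 × 13% = 1269.24
Specific component: 280 × 4.20 = 1176.00
Import duty = 1269.24 + 1176.00 = 2445.24
Buyer bears: inland to port 1023.88 + export clearance 220.78 + origin terminal 649.80 + freight 5335.58 + insurance 279.35 + destination terminal 1345.18 + brokerage 439.29 + delivery 2141.87 + duty 2445.24 = 13880.97
Landed cost = invoice 2254.00 + 13880.97 = 16134.97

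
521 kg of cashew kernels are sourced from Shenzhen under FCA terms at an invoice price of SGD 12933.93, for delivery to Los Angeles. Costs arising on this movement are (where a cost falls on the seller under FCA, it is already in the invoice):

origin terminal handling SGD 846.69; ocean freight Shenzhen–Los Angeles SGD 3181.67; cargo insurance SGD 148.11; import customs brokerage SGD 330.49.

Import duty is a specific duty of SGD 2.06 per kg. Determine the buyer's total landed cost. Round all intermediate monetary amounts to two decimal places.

FCA: the seller delivers export-cleared goods to the carrier; the buyer bears costs from that point.
CIF value = FCA price + origin terminal + freight + insurance = 12933.93 + 846.69 + 3181.67 + 148.11 = 17110.40
Import duty = 521 × 2.06 = 1073.26
Buyer bears: origin terminal 846.69 + freight 3181.67 + insurance 148.11 + brokerage 330.49 + duty 1073.26 = 5580.22
Landed cost = invoice 12933.93 + 5580.22 = 18514.15

Total landed cost: SGD 18514.15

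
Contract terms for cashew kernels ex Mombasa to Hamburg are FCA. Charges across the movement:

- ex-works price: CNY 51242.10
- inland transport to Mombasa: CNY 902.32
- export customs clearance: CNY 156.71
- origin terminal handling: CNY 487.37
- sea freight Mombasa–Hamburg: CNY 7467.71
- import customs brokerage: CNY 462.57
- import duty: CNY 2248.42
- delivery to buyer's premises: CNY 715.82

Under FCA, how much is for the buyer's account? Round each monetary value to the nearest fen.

FCA: the seller delivers export-cleared goods to the carrier; the buyer bears costs from that point.
Seller's account: goods 51242.10 + inland to port 902.32 + export clearance 156.71 = 52301.13
Buyer's account: origin terminal 487.37 + freight 7467.71 + brokerage 462.57 + duty 2248.42 + delivery 715.82 = 11381.89

Buyer's account: CNY 11381.89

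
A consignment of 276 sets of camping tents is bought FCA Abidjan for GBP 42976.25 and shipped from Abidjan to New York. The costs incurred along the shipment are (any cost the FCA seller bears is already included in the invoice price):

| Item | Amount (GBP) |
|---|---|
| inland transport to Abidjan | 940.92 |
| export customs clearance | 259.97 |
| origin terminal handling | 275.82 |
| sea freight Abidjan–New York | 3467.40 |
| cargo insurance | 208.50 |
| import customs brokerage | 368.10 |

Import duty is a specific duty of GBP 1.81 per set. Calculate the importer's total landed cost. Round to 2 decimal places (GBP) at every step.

FCA: the seller delivers export-cleared goods to the carrier; the buyer bears costs from that point.
Already in the invoice (seller's account under FCA): inland to port, export clearance — exclude.
CIF value = FCA price + origin terminal + freight + insurance = 42976.25 + 275.82 + 3467.40 + 208.50 = 46927.97
Import duty = 276 × 1.81 = 499.56
Buyer bears: origin terminal 275.82 + freight 3467.40 + insurance 208.50 + brokerage 368.10 + duty 499.56 = 4819.38
Landed cost = invoice 42976.25 + 4819.38 = 47795.63

Total landed cost: GBP 47795.63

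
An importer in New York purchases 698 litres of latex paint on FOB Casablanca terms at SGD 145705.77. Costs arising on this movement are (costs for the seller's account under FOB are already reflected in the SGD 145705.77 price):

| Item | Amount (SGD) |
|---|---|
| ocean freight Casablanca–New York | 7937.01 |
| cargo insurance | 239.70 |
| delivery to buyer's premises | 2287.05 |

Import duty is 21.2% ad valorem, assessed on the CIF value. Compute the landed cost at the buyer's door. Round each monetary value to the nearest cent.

Total landed cost: SGD 188792.62

FOB: the seller bears costs until goods are on board at the origin port; the buyer bears freight, insurance and all costs thereafter.
CIF value = FOB price + freight + insurance = 145705.77 + 7937.01 + 239.70 = 153882.48
Import duty = 153882.48 × 21.2% = 32623.09
Buyer bears: freight 7937.01 + insurance 239.70 + delivery 2287.05 + duty 32623.09 = 43086.85
Landed cost = invoice 145705.77 + 43086.85 = 188792.62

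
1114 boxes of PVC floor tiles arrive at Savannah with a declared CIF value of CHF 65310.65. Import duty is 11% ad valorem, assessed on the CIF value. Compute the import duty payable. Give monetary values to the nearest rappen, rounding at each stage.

Import duty = 65310.65 × 11% = 7184.17

Import duty: CHF 7184.17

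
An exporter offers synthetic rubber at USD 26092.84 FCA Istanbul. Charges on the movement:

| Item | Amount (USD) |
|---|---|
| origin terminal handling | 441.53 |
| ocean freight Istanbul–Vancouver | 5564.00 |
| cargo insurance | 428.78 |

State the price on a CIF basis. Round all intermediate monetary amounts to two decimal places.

CIF price: USD 32527.15

From FCA to CIF, the seller additionally bears: origin terminal, freight, insurance.
CIF price = 26092.84 + 441.53 + 5564.00 + 428.78 = 32527.15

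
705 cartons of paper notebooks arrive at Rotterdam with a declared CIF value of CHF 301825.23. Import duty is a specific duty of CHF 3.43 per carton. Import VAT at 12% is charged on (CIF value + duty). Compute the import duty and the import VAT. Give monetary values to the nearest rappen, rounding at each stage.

Import duty: CHF 2418.15; import VAT: CHF 36509.21

Import duty = 705 × 3.43 = 2418.15
VAT base = CIF + duty = 301825.23 + 2418.15 = 304243.38
Import VAT = 304243.38 × 12% = 36509.21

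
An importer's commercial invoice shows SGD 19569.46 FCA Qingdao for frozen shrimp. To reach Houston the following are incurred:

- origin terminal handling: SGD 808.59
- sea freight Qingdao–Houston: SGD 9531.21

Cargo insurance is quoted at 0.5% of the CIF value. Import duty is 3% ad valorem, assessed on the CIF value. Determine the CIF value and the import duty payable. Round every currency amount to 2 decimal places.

CIF value: SGD 30059.56; import duty: SGD 901.79

Let C be the CIF value. C = FCA price + pre-shipment costs + freight + 0.5% × C
C − 0.5% × C = 19569.46 + 808.59 + 9531.21
0.995 × C = 29909.26
C = 29909.26 / 0.995 = 30059.56
Insurance premium = 0.5% × 30059.56 = 150.30
Import duty = 30059.56 × 3% = 901.79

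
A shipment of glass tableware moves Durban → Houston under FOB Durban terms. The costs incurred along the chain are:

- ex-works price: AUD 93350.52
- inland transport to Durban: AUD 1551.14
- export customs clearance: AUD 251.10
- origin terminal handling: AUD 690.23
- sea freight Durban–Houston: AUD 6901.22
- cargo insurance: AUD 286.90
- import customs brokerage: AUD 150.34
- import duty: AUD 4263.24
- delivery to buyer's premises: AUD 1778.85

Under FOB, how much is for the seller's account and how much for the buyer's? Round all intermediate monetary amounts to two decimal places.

Seller: AUD 95842.99; buyer: AUD 13380.55

FOB: the seller bears costs until goods are on board at the origin port; the buyer bears freight, insurance and all costs thereafter.
Seller's account: goods 93350.52 + inland to port 1551.14 + export clearance 251.10 + origin terminal 690.23 = 95842.99
Buyer's account: freight 6901.22 + insurance 286.90 + brokerage 150.34 + duty 4263.24 + delivery 1778.85 = 13380.55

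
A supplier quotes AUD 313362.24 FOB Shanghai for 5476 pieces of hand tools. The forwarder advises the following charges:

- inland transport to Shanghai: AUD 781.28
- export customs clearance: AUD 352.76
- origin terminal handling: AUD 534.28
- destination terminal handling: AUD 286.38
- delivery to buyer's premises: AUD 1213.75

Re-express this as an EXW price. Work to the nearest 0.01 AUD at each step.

Not relevant to the conversion: destination terminal, delivery — on the buyer under both terms; not part of either seller's price.
From FOB to EXW, the seller no longer bears: inland to port, export clearance, origin terminal.
EXW price = 313362.24 − 781.28 − 352.76 − 534.28 = 311693.92

EXW price: AUD 311693.92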